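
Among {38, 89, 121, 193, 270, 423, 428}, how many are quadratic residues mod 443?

6

(38/443) = +1 → QR.
(89/443) = +1 → QR.
(121/443) = +1 → QR.
(193/443) = -1 → non-residue.
(270/443) = +1 → QR.
(423/443) = +1 → QR.
(428/443) = +1 → QR.
Total quadratic residues among the 7: 6.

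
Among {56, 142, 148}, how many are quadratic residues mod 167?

(56/167) = +1 → QR.
(142/167) = -1 → non-residue.
(148/167) = -1 → non-residue.
Total quadratic residues among the 3: 1.

1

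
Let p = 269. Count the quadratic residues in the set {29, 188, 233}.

2

(29/269) = -1 → non-residue.
(188/269) = +1 → QR.
(233/269) = +1 → QR.
Total quadratic residues among the 3: 2.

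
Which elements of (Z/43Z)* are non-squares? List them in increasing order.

Square k = 1,…,21 (k and 43−k give the same square):
1²=1, 2²=4, 3²=9, 4²=16, 5²=25, 6²=36, 7²≡6, 8²≡21, 9²≡38, 10²≡14, 11²≡35, 12²≡15, 13²≡40, 14²≡24, 15²≡10, 16²≡41, 17²≡31, 18²≡23, 19²≡17, 20²≡13, 21²≡11 (mod 43).
The residues are {1, 4, 6, 9, 10, 11, 13, 14, 15, 16, 17, 21, 23, 24, 25, 31, 35, 36, 38, 40, 41}; the non-residues are the remaining 21 nonzero classes.

2, 3, 5, 7, 8, 12, 18, 19, 20, 22, 26, 27, 28, 29, 30, 32, 33, 34, 37, 39, 42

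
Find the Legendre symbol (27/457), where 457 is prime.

1

Euler's criterion: (27/457) ≡ 27^228 (mod 457).
27^2 ≡ 272 (mod 457)
27^4 ≡ 407 (mod 457)
27^8 ≡ 215 (mod 457)
27^16 ≡ 68 (mod 457)
27^32 ≡ 54 (mod 457)
27^64 ≡ 174 (mod 457)
27^128 ≡ 114 (mod 457)
27^228 = 27^(128+64+32+4) ≡ 1 (mod 457).
Result is 1, so (27/457) = 1.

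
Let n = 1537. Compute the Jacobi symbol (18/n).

Pull out 2: since 1537 ≡ 1 (mod 8), (2/1537) = +1.
Reciprocity: 9 ≡ 1 and 1537 ≡ 1 (mod 4), so (9/1537) = +(1537/9).
Reduce top mod 9: now compute (7/9).
Reciprocity: 7 ≡ 3 and 9 ≡ 1 (mod 4), so (7/9) = +(9/7).
Reduce top mod 7: now compute (2/7).
Pull out 2: since 7 ≡ 7 (mod 8), (2/7) = +1.
Reached (1/7) = 1. Collecting the sign flips along the way, the symbol is +1.

1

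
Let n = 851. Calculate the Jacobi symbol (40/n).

Pull out 2^3: since 851 ≡ 3 (mod 8), (2/851) = -1, so (2/851)^3 = -1.
Reciprocity: 5 ≡ 1 and 851 ≡ 3 (mod 4), so (5/851) = +(851/5).
Reduce top mod 5: now compute (1/5).
Reached (1/5) = 1. Collecting the sign flips along the way, the symbol is -1.

-1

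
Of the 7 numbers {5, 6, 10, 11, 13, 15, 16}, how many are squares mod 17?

(5/17) = -1 → non-residue.
(6/17) = -1 → non-residue.
(10/17) = -1 → non-residue.
(11/17) = -1 → non-residue.
(13/17) = +1 → QR.
(15/17) = +1 → QR.
(16/17) = +1 → QR.
Total quadratic residues among the 7: 3.

3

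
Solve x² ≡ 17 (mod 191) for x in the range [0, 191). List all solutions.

Since 191 ≡ 3 (mod 4), a square root of 17 is 17^((191+1)/4) = 17^48 mod 191.
Repeated squaring: 17^2≡98, 17^4≡54, 17^8≡51, 17^16≡118, 17^32≡172 (mod 191).
17^48 = 17^(32+16) ≡ 50 (mod 191).
Check: 50² = 2500 ≡ 17 (mod 191). The two roots are 50 and 141.

50, 141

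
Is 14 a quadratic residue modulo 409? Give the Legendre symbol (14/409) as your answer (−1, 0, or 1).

Euler's criterion: (14/409) ≡ 14^204 (mod 409).
14^2 ≡ 196 (mod 409)
14^4 ≡ 379 (mod 409)
14^8 ≡ 82 (mod 409)
14^16 ≡ 180 (mod 409)
14^32 ≡ 89 (mod 409)
14^64 ≡ 150 (mod 409)
14^128 ≡ 5 (mod 409)
14^204 = 14^(128+64+8+4) ≡ 408 (mod 409).
Result is 408 ≡ −1, so (14/409) = −1.

-1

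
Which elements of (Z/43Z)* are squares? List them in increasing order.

Square k = 1,…,21 (k and 43−k give the same square):
1²=1, 2²=4, 3²=9, 4²=16, 5²=25, 6²=36, 7²≡6, 8²≡21, 9²≡38, 10²≡14, 11²≡35, 12²≡15, 13²≡40, 14²≡24, 15²≡10, 16²≡41, 17²≡31, 18²≡23, 19²≡17, 20²≡13, 21²≡11 (mod 43).
So the quadratic residues mod 43 are {1, 4, 6, 9, 10, 11, 13, 14, 15, 16, 17, 21, 23, 24, 25, 31, 35, 36, 38, 40, 41}.

1 4 6 9 10 11 13 14 15 16 17 21 23 24 25 31 35 36 38 40 41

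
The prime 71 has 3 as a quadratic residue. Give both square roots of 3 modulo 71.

28, 43

Since 71 ≡ 3 (mod 4), a square root of 3 is 3^((71+1)/4) = 3^18 mod 71.
Repeated squaring: 3^2≡9, 3^4≡10, 3^8≡29, 3^16≡60 (mod 71).
3^18 = 3^(16+2) ≡ 43 (mod 71).
Check: 43² = 1849 ≡ 3 (mod 71). The two roots are 28 and 43.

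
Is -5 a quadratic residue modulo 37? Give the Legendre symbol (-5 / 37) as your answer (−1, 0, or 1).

-1

First reduce: -5 ≡ 32 (mod 37).
Pull out 2^5: since 37 ≡ 5 (mod 8), (2/37) = -1, so (2/37)^5 = -1.
Reached (1/37) = 1. Collecting the sign flips along the way, the symbol is -1.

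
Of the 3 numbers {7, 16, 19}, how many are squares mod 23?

(7/23) = -1 → non-residue.
(16/23) = +1 → QR.
(19/23) = -1 → non-residue.
Total quadratic residues among the 3: 1.

1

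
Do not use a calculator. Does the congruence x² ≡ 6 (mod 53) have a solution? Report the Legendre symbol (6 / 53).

Pull out 2: since 53 ≡ 5 (mod 8), (2/53) = -1.
Reciprocity: 3 ≡ 3 and 53 ≡ 1 (mod 4), so (3/53) = +(53/3).
Reduce top mod 3: now compute (2/3).
Pull out 2: since 3 ≡ 3 (mod 8), (2/3) = -1.
Reached (1/3) = 1. Collecting the sign flips along the way, the symbol is +1.

1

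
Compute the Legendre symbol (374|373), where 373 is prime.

1

Euler's criterion: (374/373) ≡ 1^186 (mod 373).
1^2 ≡ 1 (mod 373)
1^4 ≡ 1 (mod 373)
1^8 ≡ 1 (mod 373)
1^16 ≡ 1 (mod 373)
1^32 ≡ 1 (mod 373)
1^64 ≡ 1 (mod 373)
1^128 ≡ 1 (mod 373)
1^186 = 1^(128+32+16+8+2) ≡ 1 (mod 373).
Result is 1, so (374/373) = 1.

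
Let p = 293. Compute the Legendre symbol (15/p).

1

Reciprocity: 15 ≡ 3 and 293 ≡ 1 (mod 4), so (15/293) = +(293/15).
Reduce top mod 15: now compute (8/15).
Pull out 2^3: since 15 ≡ 7 (mod 8), (2/15) = +1, so (2/15)^3 = +1.
Reached (1/15) = 1. Collecting the sign flips along the way, the symbol is +1.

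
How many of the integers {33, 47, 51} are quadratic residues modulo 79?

1

(33/79) = -1 → non-residue.
(47/79) = -1 → non-residue.
(51/79) = +1 → QR.
Total quadratic residues among the 3: 1.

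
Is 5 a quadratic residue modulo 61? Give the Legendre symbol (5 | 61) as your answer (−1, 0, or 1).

1

Euler's criterion: (5/61) ≡ 5^30 (mod 61).
5^2 ≡ 25 (mod 61)
5^4 ≡ 15 (mod 61)
5^8 ≡ 42 (mod 61)
5^16 ≡ 56 (mod 61)
5^30 = 5^(16+8+4+2) ≡ 1 (mod 61).
Result is 1, so (5/61) = 1.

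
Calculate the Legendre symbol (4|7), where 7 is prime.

1

Euler's criterion: (4/7) ≡ 4^3 (mod 7).
4^2 ≡ 2 (mod 7)
4^3 = 4^(2+1) ≡ 1 (mod 7).
Result is 1, so (4/7) = 1.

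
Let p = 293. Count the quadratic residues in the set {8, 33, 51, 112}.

1

(8/293) = -1 → non-residue.
(33/293) = +1 → QR.
(51/293) = -1 → non-residue.
(112/293) = -1 → non-residue.
Total quadratic residues among the 4: 1.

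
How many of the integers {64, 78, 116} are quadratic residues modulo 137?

(64/137) = +1 → QR.
(78/137) = +1 → QR.
(116/137) = -1 → non-residue.
Total quadratic residues among the 3: 2.

2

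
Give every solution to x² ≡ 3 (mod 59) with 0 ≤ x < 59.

Since 59 ≡ 3 (mod 4), a square root of 3 is 3^((59+1)/4) = 3^15 mod 59.
Repeated squaring: 3^2≡9, 3^4≡22, 3^8≡12 (mod 59).
3^15 = 3^(8+4+2+1) ≡ 48 (mod 59).
Check: 48² = 2304 ≡ 3 (mod 59). The two roots are 11 and 48.

11, 48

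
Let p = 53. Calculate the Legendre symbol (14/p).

-1

Euler's criterion: (14/53) ≡ 14^26 (mod 53).
14^2 ≡ 37 (mod 53)
14^4 ≡ 44 (mod 53)
14^8 ≡ 28 (mod 53)
14^16 ≡ 42 (mod 53)
14^26 = 14^(16+8+2) ≡ 52 (mod 53).
Result is 52 ≡ −1, so (14/53) = −1.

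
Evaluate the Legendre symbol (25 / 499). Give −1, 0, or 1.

Euler's criterion: (25/499) ≡ 25^249 (mod 499).
25^2 ≡ 126 (mod 499)
25^4 ≡ 407 (mod 499)
25^8 ≡ 480 (mod 499)
25^16 ≡ 361 (mod 499)
25^32 ≡ 82 (mod 499)
25^64 ≡ 237 (mod 499)
25^128 ≡ 281 (mod 499)
25^249 = 25^(128+64+32+16+8+1) ≡ 1 (mod 499).
Result is 1, so (25/499) = 1.

1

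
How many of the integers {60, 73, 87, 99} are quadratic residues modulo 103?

(60/103) = +1 → QR.
(73/103) = -1 → non-residue.
(87/103) = -1 → non-residue.
(99/103) = -1 → non-residue.
Total quadratic residues among the 4: 1.

1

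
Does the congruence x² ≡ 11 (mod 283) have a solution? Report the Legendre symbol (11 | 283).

1

Reciprocity: 11 ≡ 3 and 283 ≡ 3 (mod 4), so (11/283) = −(283/11).
Reduce top mod 11: now compute (8/11).
Pull out 2^3: since 11 ≡ 3 (mod 8), (2/11) = -1, so (2/11)^3 = -1.
Reached (1/11) = 1. Collecting the sign flips along the way, the symbol is +1.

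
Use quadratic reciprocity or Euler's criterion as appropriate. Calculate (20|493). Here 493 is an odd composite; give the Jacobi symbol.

Pull out 2^2: since 493 ≡ 5 (mod 8), (2/493) = -1, so (2/493)^2 = +1.
Reciprocity: 5 ≡ 1 and 493 ≡ 1 (mod 4), so (5/493) = +(493/5).
Reduce top mod 5: now compute (3/5).
Reciprocity: 3 ≡ 3 and 5 ≡ 1 (mod 4), so (3/5) = +(5/3).
Reduce top mod 3: now compute (2/3).
Pull out 2: since 3 ≡ 3 (mod 8), (2/3) = -1.
Reached (1/3) = 1. Collecting the sign flips along the way, the symbol is -1.

-1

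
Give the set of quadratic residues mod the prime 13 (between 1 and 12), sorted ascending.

1 3 4 9 10 12

Square k = 1,…,6 (k and 13−k give the same square):
1²=1, 2²=4, 3²=9, 4²≡3, 5²≡12, 6²≡10 (mod 13).
So the quadratic residues mod 13 are {1, 3, 4, 9, 10, 12}.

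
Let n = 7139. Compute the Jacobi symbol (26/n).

Pull out 2: since 7139 ≡ 3 (mod 8), (2/7139) = -1.
Reciprocity: 13 ≡ 1 and 7139 ≡ 3 (mod 4), so (13/7139) = +(7139/13).
Reduce top mod 13: now compute (2/13).
Pull out 2: since 13 ≡ 5 (mod 8), (2/13) = -1.
Reached (1/13) = 1. Collecting the sign flips along the way, the symbol is +1.

1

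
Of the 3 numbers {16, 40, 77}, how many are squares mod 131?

(16/131) = +1 → QR.
(40/131) = -1 → non-residue.
(77/131) = +1 → QR.
Total quadratic residues among the 3: 2.

2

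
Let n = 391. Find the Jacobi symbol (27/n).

-1

Reciprocity: 27 ≡ 3 and 391 ≡ 3 (mod 4), so (27/391) = −(391/27).
Reduce top mod 27: now compute (13/27).
Reciprocity: 13 ≡ 1 and 27 ≡ 3 (mod 4), so (13/27) = +(27/13).
Reduce top mod 13: now compute (1/13).
Reached (1/13) = 1. Collecting the sign flips along the way, the symbol is -1.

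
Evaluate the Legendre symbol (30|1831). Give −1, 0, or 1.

Pull out 2: since 1831 ≡ 7 (mod 8), (2/1831) = +1.
Reciprocity: 15 ≡ 3 and 1831 ≡ 3 (mod 4), so (15/1831) = −(1831/15).
Reduce top mod 15: now compute (1/15).
Reached (1/15) = 1. Collecting the sign flips along the way, the symbol is -1.

-1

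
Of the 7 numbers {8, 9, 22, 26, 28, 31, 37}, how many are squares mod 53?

(8/53) = -1 → non-residue.
(9/53) = +1 → QR.
(22/53) = -1 → non-residue.
(26/53) = -1 → non-residue.
(28/53) = +1 → QR.
(31/53) = -1 → non-residue.
(37/53) = +1 → QR.
Total quadratic residues among the 7: 3.

3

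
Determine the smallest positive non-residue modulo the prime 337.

(2/337) = +1, so 2 is a residue.
(3/337) = +1, so 3 is a residue.
(4/337) = +1, so 4 is a residue.
(5/337) = −1, so 5 is the smallest positive non-residue mod 337.

5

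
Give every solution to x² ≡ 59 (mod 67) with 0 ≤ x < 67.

27, 40

Since 67 ≡ 3 (mod 4), a square root of 59 is 59^((67+1)/4) = 59^17 mod 67.
Repeated squaring: 59^2≡64, 59^4≡9, 59^8≡14, 59^16≡62 (mod 67).
59^17 = 59^(16+1) ≡ 40 (mod 67).
Check: 40² = 1600 ≡ 59 (mod 67). The two roots are 27 and 40.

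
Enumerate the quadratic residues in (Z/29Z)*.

Square k = 1,…,14 (k and 29−k give the same square):
1²=1, 2²=4, 3²=9, 4²=16, 5²=25, 6²≡7, 7²≡20, 8²≡6, 9²≡23, 10²≡13, 11²≡5, 12²≡28, 13²≡24, 14²≡22 (mod 29).
So the quadratic residues mod 29 are {1, 4, 5, 6, 7, 9, 13, 16, 20, 22, 23, 24, 25, 28}.

1 4 5 6 7 9 13 16 20 22 23 24 25 28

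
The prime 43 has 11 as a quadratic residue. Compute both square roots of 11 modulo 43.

21, 22

Since 43 ≡ 3 (mod 4), a square root of 11 is 11^((43+1)/4) = 11^11 mod 43.
Repeated squaring: 11^2≡35, 11^4≡21, 11^8≡11 (mod 43).
11^11 = 11^(8+2+1) ≡ 21 (mod 43).
Check: 21² = 441 ≡ 11 (mod 43). The two roots are 21 and 22.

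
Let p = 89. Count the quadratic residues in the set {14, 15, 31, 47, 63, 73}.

2

(14/89) = -1 → non-residue.
(15/89) = -1 → non-residue.
(31/89) = -1 → non-residue.
(47/89) = +1 → QR.
(63/89) = -1 → non-residue.
(73/89) = +1 → QR.
Total quadratic residues among the 6: 2.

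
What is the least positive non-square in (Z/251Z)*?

2

(2/251) = −1, so 2 is the smallest positive non-residue mod 251.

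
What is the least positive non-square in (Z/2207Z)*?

5

(2/2207) = +1, so 2 is a residue.
(3/2207) = +1, so 3 is a residue.
(4/2207) = +1, so 4 is a residue.
(5/2207) = −1, so 5 is the smallest positive non-residue mod 2207.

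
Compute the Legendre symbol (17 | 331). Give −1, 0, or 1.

1

Reciprocity: 17 ≡ 1 and 331 ≡ 3 (mod 4), so (17/331) = +(331/17).
Reduce top mod 17: now compute (8/17).
Pull out 2^3: since 17 ≡ 1 (mod 8), (2/17) = +1, so (2/17)^3 = +1.
Reached (1/17) = 1. Collecting the sign flips along the way, the symbol is +1.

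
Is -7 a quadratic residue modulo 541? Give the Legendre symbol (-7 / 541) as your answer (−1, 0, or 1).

First reduce: -7 ≡ 534 (mod 541).
Pull out 2: since 541 ≡ 5 (mod 8), (2/541) = -1.
Reciprocity: 267 ≡ 3 and 541 ≡ 1 (mod 4), so (267/541) = +(541/267).
Reduce top mod 267: now compute (7/267).
Reciprocity: 7 ≡ 3 and 267 ≡ 3 (mod 4), so (7/267) = −(267/7).
Reduce top mod 7: now compute (1/7).
Reached (1/7) = 1. Collecting the sign flips along the way, the symbol is +1.

1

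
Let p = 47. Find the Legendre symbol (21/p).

1

Reciprocity: 21 ≡ 1 and 47 ≡ 3 (mod 4), so (21/47) = +(47/21).
Reduce top mod 21: now compute (5/21).
Reciprocity: 5 ≡ 1 and 21 ≡ 1 (mod 4), so (5/21) = +(21/5).
Reduce top mod 5: now compute (1/5).
Reached (1/5) = 1. Collecting the sign flips along the way, the symbol is +1.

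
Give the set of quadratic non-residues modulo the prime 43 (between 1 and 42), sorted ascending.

Square k = 1,…,21 (k and 43−k give the same square):
1²=1, 2²=4, 3²=9, 4²=16, 5²=25, 6²=36, 7²≡6, 8²≡21, 9²≡38, 10²≡14, 11²≡35, 12²≡15, 13²≡40, 14²≡24, 15²≡10, 16²≡41, 17²≡31, 18²≡23, 19²≡17, 20²≡13, 21²≡11 (mod 43).
The residues are {1, 4, 6, 9, 10, 11, 13, 14, 15, 16, 17, 21, 23, 24, 25, 31, 35, 36, 38, 40, 41}; the non-residues are the remaining 21 nonzero classes.

2 3 5 7 8 12 18 19 20 22 26 27 28 29 30 32 33 34 37 39 42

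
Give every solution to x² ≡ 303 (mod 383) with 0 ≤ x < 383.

Since 383 ≡ 3 (mod 4), a square root of 303 is 303^((383+1)/4) = 303^96 mod 383.
Repeated squaring: 303^2≡272, 303^4≡65, 303^8≡12, 303^16≡144, 303^32≡54, 303^64≡235 (mod 383).
303^96 = 303^(64+32) ≡ 51 (mod 383).
Check: 51² = 2601 ≡ 303 (mod 383). The two roots are 51 and 332.

51, 332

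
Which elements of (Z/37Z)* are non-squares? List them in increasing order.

2, 5, 6, 8, 13, 14, 15, 17, 18, 19, 20, 22, 23, 24, 29, 31, 32, 35

Square k = 1,…,18 (k and 37−k give the same square):
1²=1, 2²=4, 3²=9, 4²=16, 5²=25, 6²=36, 7²≡12, 8²≡27, 9²≡7, 10²≡26, 11²≡10, 12²≡33, 13²≡21, 14²≡11, 15²≡3, 16²≡34, 17²≡30, 18²≡28 (mod 37).
The residues are {1, 3, 4, 7, 9, 10, 11, 12, 16, 21, 25, 26, 27, 28, 30, 33, 34, 36}; the non-residues are the remaining 18 nonzero classes.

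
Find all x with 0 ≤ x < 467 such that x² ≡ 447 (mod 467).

Since 467 ≡ 3 (mod 4), a square root of 447 is 447^((467+1)/4) = 447^117 mod 467.
Repeated squaring: 447^2≡400, 447^4≡286, 447^8≡71, 447^16≡371, 447^32≡343, 447^64≡432 (mod 467).
447^117 = 447^(64+32+16+4+1) ≡ 410 (mod 467).
Check: 410² = 168100 ≡ 447 (mod 467). The two roots are 57 and 410.

57, 410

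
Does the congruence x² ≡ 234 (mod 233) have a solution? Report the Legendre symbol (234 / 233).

1

First reduce: 234 ≡ 1 (mod 233).
Reached (1/233) = 1. Collecting the sign flips along the way, the symbol is +1.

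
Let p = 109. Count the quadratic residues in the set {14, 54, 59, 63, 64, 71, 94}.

4

(14/109) = -1 → non-residue.
(54/109) = -1 → non-residue.
(59/109) = -1 → non-residue.
(63/109) = +1 → QR.
(64/109) = +1 → QR.
(71/109) = +1 → QR.
(94/109) = +1 → QR.
Total quadratic residues among the 7: 4.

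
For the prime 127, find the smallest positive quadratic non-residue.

(2/127) = +1, so 2 is a residue.
(3/127) = −1, so 3 is the smallest positive non-residue mod 127.

3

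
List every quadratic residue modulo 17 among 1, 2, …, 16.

1, 2, 4, 8, 9, 13, 15, 16

Square k = 1,…,8 (k and 17−k give the same square):
1²=1, 2²=4, 3²=9, 4²=16, 5²≡8, 6²≡2, 7²≡15, 8²≡13 (mod 17).
So the quadratic residues mod 17 are {1, 2, 4, 8, 9, 13, 15, 16}.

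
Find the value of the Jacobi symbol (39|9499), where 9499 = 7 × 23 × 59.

Reciprocity: 39 ≡ 3 and 9499 ≡ 3 (mod 4), so (39/9499) = −(9499/39).
Reduce top mod 39: now compute (22/39).
Pull out 2: since 39 ≡ 7 (mod 8), (2/39) = +1.
Reciprocity: 11 ≡ 3 and 39 ≡ 3 (mod 4), so (11/39) = −(39/11).
Reduce top mod 11: now compute (6/11).
Pull out 2: since 11 ≡ 3 (mod 8), (2/11) = -1.
Reciprocity: 3 ≡ 3 and 11 ≡ 3 (mod 4), so (3/11) = −(11/3).
Reduce top mod 3: now compute (2/3).
Pull out 2: since 3 ≡ 3 (mod 8), (2/3) = -1.
Reached (1/3) = 1. Collecting the sign flips along the way, the symbol is -1.

-1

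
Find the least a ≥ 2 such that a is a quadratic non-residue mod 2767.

3

(2/2767) = +1, so 2 is a residue.
(3/2767) = −1, so 3 is the smallest positive non-residue mod 2767.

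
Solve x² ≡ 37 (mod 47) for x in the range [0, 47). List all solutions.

15, 32

Since 47 ≡ 3 (mod 4), a square root of 37 is 37^((47+1)/4) = 37^12 mod 47.
Repeated squaring: 37^2≡6, 37^4≡36, 37^8≡27 (mod 47).
37^12 = 37^(8+4) ≡ 32 (mod 47).
Check: 32² = 1024 ≡ 37 (mod 47). The two roots are 15 and 32.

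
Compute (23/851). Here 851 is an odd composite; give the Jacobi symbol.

0

Reciprocity: 23 ≡ 3 and 851 ≡ 3 (mod 4), so (23/851) = −(851/23).
Reduce top mod 23: now compute (0/23).
Top reduces to 0: gcd > 1, so the symbol is 0.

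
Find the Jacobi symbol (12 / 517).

1

Pull out 2^2: since 517 ≡ 5 (mod 8), (2/517) = -1, so (2/517)^2 = +1.
Reciprocity: 3 ≡ 3 and 517 ≡ 1 (mod 4), so (3/517) = +(517/3).
Reduce top mod 3: now compute (1/3).
Reached (1/3) = 1. Collecting the sign flips along the way, the symbol is +1.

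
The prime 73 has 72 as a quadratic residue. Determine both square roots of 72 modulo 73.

27, 46

73 ≡ 1 (mod 4), so we find a root by search.
Trying successive values, 27² = 729 ≡ 72 (mod 73). The other root is 73 − 27 = 46.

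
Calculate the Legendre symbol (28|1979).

1

Pull out 2^2: since 1979 ≡ 3 (mod 8), (2/1979) = -1, so (2/1979)^2 = +1.
Reciprocity: 7 ≡ 3 and 1979 ≡ 3 (mod 4), so (7/1979) = −(1979/7).
Reduce top mod 7: now compute (5/7).
Reciprocity: 5 ≡ 1 and 7 ≡ 3 (mod 4), so (5/7) = +(7/5).
Reduce top mod 5: now compute (2/5).
Pull out 2: since 5 ≡ 5 (mod 8), (2/5) = -1.
Reached (1/5) = 1. Collecting the sign flips along the way, the symbol is +1.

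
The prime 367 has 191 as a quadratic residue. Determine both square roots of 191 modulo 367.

Since 367 ≡ 3 (mod 4), a square root of 191 is 191^((367+1)/4) = 191^92 mod 367.
Repeated squaring: 191^2≡148, 191^4≡251, 191^8≡244, 191^16≡82, 191^32≡118, 191^64≡345 (mod 367).
191^92 = 191^(64+16+8+4) ≡ 73 (mod 367).
Check: 73² = 5329 ≡ 191 (mod 367). The two roots are 73 and 294.

73, 294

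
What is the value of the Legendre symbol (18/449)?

1

Pull out 2: since 449 ≡ 1 (mod 8), (2/449) = +1.
Reciprocity: 9 ≡ 1 and 449 ≡ 1 (mod 4), so (9/449) = +(449/9).
Reduce top mod 9: now compute (8/9).
Pull out 2^3: since 9 ≡ 1 (mod 8), (2/9) = +1, so (2/9)^3 = +1.
Reached (1/9) = 1. Collecting the sign flips along the way, the symbol is +1.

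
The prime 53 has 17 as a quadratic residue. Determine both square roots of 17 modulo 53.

53 ≡ 1 (mod 4), so we find a root by search.
Trying successive values, 21² = 441 ≡ 17 (mod 53). The other root is 53 − 21 = 32.

21, 32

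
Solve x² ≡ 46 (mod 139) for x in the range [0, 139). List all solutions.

Since 139 ≡ 3 (mod 4), a square root of 46 is 46^((139+1)/4) = 46^35 mod 139.
Repeated squaring: 46^2≡31, 46^4≡127, 46^8≡5, 46^16≡25, 46^32≡69 (mod 139).
46^35 = 46^(32+2+1) ≡ 121 (mod 139).
Check: 121² = 14641 ≡ 46 (mod 139). The two roots are 18 and 121.

18, 121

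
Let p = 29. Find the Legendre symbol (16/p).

1

Pull out 2^4: since 29 ≡ 5 (mod 8), (2/29) = -1, so (2/29)^4 = +1.
Reached (1/29) = 1. Collecting the sign flips along the way, the symbol is +1.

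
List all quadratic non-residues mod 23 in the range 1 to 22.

Square k = 1,…,11 (k and 23−k give the same square):
1²=1, 2²=4, 3²=9, 4²=16, 5²≡2, 6²≡13, 7²≡3, 8²≡18, 9²≡12, 10²≡8, 11²≡6 (mod 23).
The residues are {1, 2, 3, 4, 6, 8, 9, 12, 13, 16, 18}; the non-residues are the remaining 11 nonzero classes.

5 7 10 11 14 15 17 19 20 21 22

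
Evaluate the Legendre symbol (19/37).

Euler's criterion: (19/37) ≡ 19^18 (mod 37).
19^2 ≡ 28 (mod 37)
19^4 ≡ 7 (mod 37)
19^8 ≡ 12 (mod 37)
19^16 ≡ 33 (mod 37)
19^18 = 19^(16+2) ≡ 36 (mod 37).
Result is 36 ≡ −1, so (19/37) = −1.

-1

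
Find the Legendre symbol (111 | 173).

-1

Euler's criterion: (111/173) ≡ 111^86 (mod 173).
111^2 ≡ 38 (mod 173)
111^4 ≡ 60 (mod 173)
111^8 ≡ 140 (mod 173)
111^16 ≡ 51 (mod 173)
111^32 ≡ 6 (mod 173)
111^64 ≡ 36 (mod 173)
111^86 = 111^(64+16+4+2) ≡ 172 (mod 173).
Result is 172 ≡ −1, so (111/173) = −1.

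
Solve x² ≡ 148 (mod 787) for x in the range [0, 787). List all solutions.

Since 787 ≡ 3 (mod 4), a square root of 148 is 148^((787+1)/4) = 148^197 mod 787.
Repeated squaring: 148^2≡655, 148^4≡110, 148^8≡295, 148^16≡455, 148^32≡44, 148^64≡362, 148^128≡402 (mod 787).
148^197 = 148^(128+64+4+1) ≡ 223 (mod 787).
Check: 223² = 49729 ≡ 148 (mod 787). The two roots are 223 and 564.

223, 564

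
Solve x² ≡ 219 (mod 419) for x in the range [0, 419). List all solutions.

122, 297

Since 419 ≡ 3 (mod 4), a square root of 219 is 219^((419+1)/4) = 219^105 mod 419.
Repeated squaring: 219^2≡195, 219^4≡315, 219^8≡341, 219^16≡218, 219^32≡177, 219^64≡323 (mod 419).
219^105 = 219^(64+32+8+1) ≡ 122 (mod 419).
Check: 122² = 14884 ≡ 219 (mod 419). The two roots are 122 and 297.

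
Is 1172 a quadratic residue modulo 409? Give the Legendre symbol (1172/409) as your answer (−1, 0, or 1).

Euler's criterion: (1172/409) ≡ 354^204 (mod 409).
354^2 ≡ 162 (mod 409)
354^4 ≡ 68 (mod 409)
354^8 ≡ 125 (mod 409)
354^16 ≡ 83 (mod 409)
354^32 ≡ 345 (mod 409)
354^64 ≡ 6 (mod 409)
354^128 ≡ 36 (mod 409)
354^204 = 354^(128+64+8+4) ≡ 408 (mod 409).
Result is 408 ≡ −1, so (1172/409) = −1.

-1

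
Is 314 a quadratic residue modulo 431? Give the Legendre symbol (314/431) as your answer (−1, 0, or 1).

1

Pull out 2: since 431 ≡ 7 (mod 8), (2/431) = +1.
Reciprocity: 157 ≡ 1 and 431 ≡ 3 (mod 4), so (157/431) = +(431/157).
Reduce top mod 157: now compute (117/157).
Reciprocity: 117 ≡ 1 and 157 ≡ 1 (mod 4), so (117/157) = +(157/117).
Reduce top mod 117: now compute (40/117).
Pull out 2^3: since 117 ≡ 5 (mod 8), (2/117) = -1, so (2/117)^3 = -1.
Reciprocity: 5 ≡ 1 and 117 ≡ 1 (mod 4), so (5/117) = +(117/5).
Reduce top mod 5: now compute (2/5).
Pull out 2: since 5 ≡ 5 (mod 8), (2/5) = -1.
Reached (1/5) = 1. Collecting the sign flips along the way, the symbol is +1.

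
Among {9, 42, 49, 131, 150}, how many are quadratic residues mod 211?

(9/211) = +1 → QR.
(42/211) = -1 → non-residue.
(49/211) = +1 → QR.
(131/211) = -1 → non-residue.
(150/211) = +1 → QR.
Total quadratic residues among the 5: 3.

3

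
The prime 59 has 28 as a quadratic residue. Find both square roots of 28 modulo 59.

Since 59 ≡ 3 (mod 4), a square root of 28 is 28^((59+1)/4) = 28^15 mod 59.
Repeated squaring: 28^2≡17, 28^4≡53, 28^8≡36 (mod 59).
28^15 = 28^(8+4+2+1) ≡ 21 (mod 59).
Check: 21² = 441 ≡ 28 (mod 59). The two roots are 21 and 38.

21, 38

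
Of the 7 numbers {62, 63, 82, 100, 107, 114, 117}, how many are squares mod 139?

(62/139) = -1 → non-residue.
(63/139) = +1 → QR.
(82/139) = -1 → non-residue.
(100/139) = +1 → QR.
(107/139) = +1 → QR.
(114/139) = -1 → non-residue.
(117/139) = +1 → QR.
Total quadratic residues among the 7: 4.

4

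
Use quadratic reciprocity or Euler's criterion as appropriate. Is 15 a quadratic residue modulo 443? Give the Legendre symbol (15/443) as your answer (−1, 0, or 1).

-1

Reciprocity: 15 ≡ 3 and 443 ≡ 3 (mod 4), so (15/443) = −(443/15).
Reduce top mod 15: now compute (8/15).
Pull out 2^3: since 15 ≡ 7 (mod 8), (2/15) = +1, so (2/15)^3 = +1.
Reached (1/15) = 1. Collecting the sign flips along the way, the symbol is -1.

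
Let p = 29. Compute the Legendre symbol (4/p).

Euler's criterion: (4/29) ≡ 4^14 (mod 29).
4^2 ≡ 16 (mod 29)
4^4 ≡ 24 (mod 29)
4^8 ≡ 25 (mod 29)
4^14 = 4^(8+4+2) ≡ 1 (mod 29).
Result is 1, so (4/29) = 1.

1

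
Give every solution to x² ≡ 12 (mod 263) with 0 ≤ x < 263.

Since 263 ≡ 3 (mod 4), a square root of 12 is 12^((263+1)/4) = 12^66 mod 263.
Repeated squaring: 12^2≡144, 12^4≡222, 12^8≡103, 12^16≡89, 12^32≡31, 12^64≡172 (mod 263).
12^66 = 12^(64+2) ≡ 46 (mod 263).
Check: 46² = 2116 ≡ 12 (mod 263). The two roots are 46 and 217.

46, 217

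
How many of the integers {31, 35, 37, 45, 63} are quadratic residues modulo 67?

2

(31/67) = -1 → non-residue.
(35/67) = +1 → QR.
(37/67) = +1 → QR.
(45/67) = -1 → non-residue.
(63/67) = -1 → non-residue.
Total quadratic residues among the 5: 2.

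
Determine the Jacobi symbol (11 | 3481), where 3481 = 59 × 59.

Reciprocity: 11 ≡ 3 and 3481 ≡ 1 (mod 4), so (11/3481) = +(3481/11).
Reduce top mod 11: now compute (5/11).
Reciprocity: 5 ≡ 1 and 11 ≡ 3 (mod 4), so (5/11) = +(11/5).
Reduce top mod 5: now compute (1/5).
Reached (1/5) = 1. Collecting the sign flips along the way, the symbol is +1.

1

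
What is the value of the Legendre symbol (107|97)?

First reduce: 107 ≡ 10 (mod 97).
Pull out 2: since 97 ≡ 1 (mod 8), (2/97) = +1.
Reciprocity: 5 ≡ 1 and 97 ≡ 1 (mod 4), so (5/97) = +(97/5).
Reduce top mod 5: now compute (2/5).
Pull out 2: since 5 ≡ 5 (mod 8), (2/5) = -1.
Reached (1/5) = 1. Collecting the sign flips along the way, the symbol is -1.

-1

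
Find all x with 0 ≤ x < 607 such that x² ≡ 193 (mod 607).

238, 369

Since 607 ≡ 3 (mod 4), a square root of 193 is 193^((607+1)/4) = 193^152 mod 607.
Repeated squaring: 193^2≡222, 193^4≡117, 193^8≡335, 193^16≡537, 193^32≡44, 193^64≡115, 193^128≡478 (mod 607).
193^152 = 193^(128+16+8) ≡ 369 (mod 607).
Check: 369² = 136161 ≡ 193 (mod 607). The two roots are 238 and 369.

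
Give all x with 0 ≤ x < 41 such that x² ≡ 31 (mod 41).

41 ≡ 1 (mod 4), so we find a root by search.
Trying successive values, 20² = 400 ≡ 31 (mod 41). The other root is 41 − 20 = 21.

20, 21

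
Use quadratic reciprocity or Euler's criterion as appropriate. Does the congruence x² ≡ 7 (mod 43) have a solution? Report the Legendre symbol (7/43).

Reciprocity: 7 ≡ 3 and 43 ≡ 3 (mod 4), so (7/43) = −(43/7).
Reduce top mod 7: now compute (1/7).
Reached (1/7) = 1. Collecting the sign flips along the way, the symbol is -1.

-1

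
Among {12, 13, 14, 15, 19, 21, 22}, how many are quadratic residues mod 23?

(12/23) = +1 → QR.
(13/23) = +1 → QR.
(14/23) = -1 → non-residue.
(15/23) = -1 → non-residue.
(19/23) = -1 → non-residue.
(21/23) = -1 → non-residue.
(22/23) = -1 → non-residue.
Total quadratic residues among the 7: 2.

2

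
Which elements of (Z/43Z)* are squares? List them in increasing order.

Square k = 1,…,21 (k and 43−k give the same square):
1²=1, 2²=4, 3²=9, 4²=16, 5²=25, 6²=36, 7²≡6, 8²≡21, 9²≡38, 10²≡14, 11²≡35, 12²≡15, 13²≡40, 14²≡24, 15²≡10, 16²≡41, 17²≡31, 18²≡23, 19²≡17, 20²≡13, 21²≡11 (mod 43).
So the quadratic residues mod 43 are {1, 4, 6, 9, 10, 11, 13, 14, 15, 16, 17, 21, 23, 24, 25, 31, 35, 36, 38, 40, 41}.

1 4 6 9 10 11 13 14 15 16 17 21 23 24 25 31 35 36 38 40 41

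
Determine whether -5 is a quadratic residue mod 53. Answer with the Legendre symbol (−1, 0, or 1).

-1

First reduce: -5 ≡ 48 (mod 53).
Pull out 2^4: since 53 ≡ 5 (mod 8), (2/53) = -1, so (2/53)^4 = +1.
Reciprocity: 3 ≡ 3 and 53 ≡ 1 (mod 4), so (3/53) = +(53/3).
Reduce top mod 3: now compute (2/3).
Pull out 2: since 3 ≡ 3 (mod 8), (2/3) = -1.
Reached (1/3) = 1. Collecting the sign flips along the way, the symbol is -1.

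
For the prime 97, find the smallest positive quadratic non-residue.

(2/97) = +1, so 2 is a residue.
(3/97) = +1, so 3 is a residue.
(4/97) = +1, so 4 is a residue.
(5/97) = −1, so 5 is the smallest positive non-residue mod 97.

5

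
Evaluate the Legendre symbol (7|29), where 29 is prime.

Euler's criterion: (7/29) ≡ 7^14 (mod 29).
7^2 ≡ 20 (mod 29)
7^4 ≡ 23 (mod 29)
7^8 ≡ 7 (mod 29)
7^14 = 7^(8+4+2) ≡ 1 (mod 29).
Result is 1, so (7/29) = 1.

1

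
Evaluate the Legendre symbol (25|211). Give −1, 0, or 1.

1

Reciprocity: 25 ≡ 1 and 211 ≡ 3 (mod 4), so (25/211) = +(211/25).
Reduce top mod 25: now compute (11/25).
Reciprocity: 11 ≡ 3 and 25 ≡ 1 (mod 4), so (11/25) = +(25/11).
Reduce top mod 11: now compute (3/11).
Reciprocity: 3 ≡ 3 and 11 ≡ 3 (mod 4), so (3/11) = −(11/3).
Reduce top mod 3: now compute (2/3).
Pull out 2: since 3 ≡ 3 (mod 8), (2/3) = -1.
Reached (1/3) = 1. Collecting the sign flips along the way, the symbol is +1.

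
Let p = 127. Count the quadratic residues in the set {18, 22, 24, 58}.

(18/127) = +1 → QR.
(22/127) = +1 → QR.
(24/127) = -1 → non-residue.
(58/127) = -1 → non-residue.
Total quadratic residues among the 4: 2.

2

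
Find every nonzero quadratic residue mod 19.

Square k = 1,…,9 (k and 19−k give the same square):
1²=1, 2²=4, 3²=9, 4²=16, 5²≡6, 6²≡17, 7²≡11, 8²≡7, 9²≡5 (mod 19).
So the quadratic residues mod 19 are {1, 4, 5, 6, 7, 9, 11, 16, 17}.

1 4 5 6 7 9 11 16 17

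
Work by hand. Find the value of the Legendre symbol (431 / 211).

First reduce: 431 ≡ 9 (mod 211).
Reciprocity: 9 ≡ 1 and 211 ≡ 3 (mod 4), so (9/211) = +(211/9).
Reduce top mod 9: now compute (4/9).
Pull out 2^2: since 9 ≡ 1 (mod 8), (2/9) = +1, so (2/9)^2 = +1.
Reached (1/9) = 1. Collecting the sign flips along the way, the symbol is +1.

1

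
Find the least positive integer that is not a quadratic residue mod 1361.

3

(2/1361) = +1, so 2 is a residue.
(3/1361) = −1, so 3 is the smallest positive non-residue mod 1361.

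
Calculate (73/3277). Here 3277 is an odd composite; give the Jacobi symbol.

Reciprocity: 73 ≡ 1 and 3277 ≡ 1 (mod 4), so (73/3277) = +(3277/73).
Reduce top mod 73: now compute (65/73).
Reciprocity: 65 ≡ 1 and 73 ≡ 1 (mod 4), so (65/73) = +(73/65).
Reduce top mod 65: now compute (8/65).
Pull out 2^3: since 65 ≡ 1 (mod 8), (2/65) = +1, so (2/65)^3 = +1.
Reached (1/65) = 1. Collecting the sign flips along the way, the symbol is +1.

1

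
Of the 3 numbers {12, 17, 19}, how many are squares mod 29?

0

(12/29) = -1 → non-residue.
(17/29) = -1 → non-residue.
(19/29) = -1 → non-residue.
Total quadratic residues among the 3: 0.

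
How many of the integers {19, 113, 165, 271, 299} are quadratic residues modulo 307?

(19/307) = +1 → QR.
(113/307) = +1 → QR.
(165/307) = +1 → QR.
(271/307) = -1 → non-residue.
(299/307) = +1 → QR.
Total quadratic residues among the 5: 4.

4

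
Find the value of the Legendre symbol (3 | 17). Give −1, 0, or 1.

Euler's criterion: (3/17) ≡ 3^8 (mod 17).
3^2 ≡ 9 (mod 17)
3^4 ≡ 13 (mod 17)
3^8 ≡ 16 (mod 17)
3^8 = 3^(8) ≡ 16 (mod 17).
Result is 16 ≡ −1, so (3/17) = −1.

-1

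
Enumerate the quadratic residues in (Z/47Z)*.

Square k = 1,…,23 (k and 47−k give the same square):
1²=1, 2²=4, 3²=9, 4²=16, 5²=25, 6²=36, 7²≡2, 8²≡17, 9²≡34, 10²≡6, 11²≡27, 12²≡3, 13²≡28, 14²≡8, 15²≡37, 16²≡21, 17²≡7, 18²≡42, 19²≡32, 20²≡24, 21²≡18, 22²≡14, 23²≡12 (mod 47).
So the quadratic residues mod 47 are {1, 2, 3, 4, 6, 7, 8, 9, 12, 14, 16, 17, 18, 21, 24, 25, 27, 28, 32, 34, 36, 37, 42}.

1, 2, 3, 4, 6, 7, 8, 9, 12, 14, 16, 17, 18, 21, 24, 25, 27, 28, 32, 34, 36, 37, 42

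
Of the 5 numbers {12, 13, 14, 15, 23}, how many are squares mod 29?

(12/29) = -1 → non-residue.
(13/29) = +1 → QR.
(14/29) = -1 → non-residue.
(15/29) = -1 → non-residue.
(23/29) = +1 → QR.
Total quadratic residues among the 5: 2.

2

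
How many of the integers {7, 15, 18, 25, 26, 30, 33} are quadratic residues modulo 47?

3

(7/47) = +1 → QR.
(15/47) = -1 → non-residue.
(18/47) = +1 → QR.
(25/47) = +1 → QR.
(26/47) = -1 → non-residue.
(30/47) = -1 → non-residue.
(33/47) = -1 → non-residue.
Total quadratic residues among the 7: 3.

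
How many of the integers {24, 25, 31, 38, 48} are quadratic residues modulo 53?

3

(24/53) = +1 → QR.
(25/53) = +1 → QR.
(31/53) = -1 → non-residue.
(38/53) = +1 → QR.
(48/53) = -1 → non-residue.
Total quadratic residues among the 5: 3.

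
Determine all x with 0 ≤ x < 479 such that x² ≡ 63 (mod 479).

Since 479 ≡ 3 (mod 4), a square root of 63 is 63^((479+1)/4) = 63^120 mod 479.
Repeated squaring: 63^2≡137, 63^4≡88, 63^8≡80, 63^16≡173, 63^32≡231, 63^64≡192 (mod 479).
63^120 = 63^(64+32+16+8) ≡ 365 (mod 479).
Check: 365² = 133225 ≡ 63 (mod 479). The two roots are 114 and 365.

114, 365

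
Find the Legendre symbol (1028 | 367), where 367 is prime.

-1

Euler's criterion: (1028/367) ≡ 294^183 (mod 367).
294^2 ≡ 191 (mod 367)
294^4 ≡ 148 (mod 367)
294^8 ≡ 251 (mod 367)
294^16 ≡ 244 (mod 367)
294^32 ≡ 82 (mod 367)
294^64 ≡ 118 (mod 367)
294^128 ≡ 345 (mod 367)
294^183 = 294^(128+32+16+4+2+1) ≡ 366 (mod 367).
Result is 366 ≡ −1, so (1028/367) = −1.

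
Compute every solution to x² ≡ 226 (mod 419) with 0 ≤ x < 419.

95, 324

Since 419 ≡ 3 (mod 4), a square root of 226 is 226^((419+1)/4) = 226^105 mod 419.
Repeated squaring: 226^2≡377, 226^4≡88, 226^8≡202, 226^16≡161, 226^32≡362, 226^64≡316 (mod 419).
226^105 = 226^(64+32+8+1) ≡ 324 (mod 419).
Check: 324² = 104976 ≡ 226 (mod 419). The two roots are 95 and 324.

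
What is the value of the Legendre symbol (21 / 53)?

-1

Reciprocity: 21 ≡ 1 and 53 ≡ 1 (mod 4), so (21/53) = +(53/21).
Reduce top mod 21: now compute (11/21).
Reciprocity: 11 ≡ 3 and 21 ≡ 1 (mod 4), so (11/21) = +(21/11).
Reduce top mod 11: now compute (10/11).
Pull out 2: since 11 ≡ 3 (mod 8), (2/11) = -1.
Reciprocity: 5 ≡ 1 and 11 ≡ 3 (mod 4), so (5/11) = +(11/5).
Reduce top mod 5: now compute (1/5).
Reached (1/5) = 1. Collecting the sign flips along the way, the symbol is -1.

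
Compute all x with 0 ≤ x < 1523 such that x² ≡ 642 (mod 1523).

692, 831

Since 1523 ≡ 3 (mod 4), a square root of 642 is 642^((1523+1)/4) = 642^381 mod 1523.
Repeated squaring: 642^2≡954, 642^4≡885, 642^8≡403, 642^16≡971, 642^32≡104, 642^64≡155, 642^128≡1180, 642^256≡378 (mod 1523).
642^381 = 642^(256+64+32+16+8+4+1) ≡ 692 (mod 1523).
Check: 692² = 478864 ≡ 642 (mod 1523). The two roots are 692 and 831.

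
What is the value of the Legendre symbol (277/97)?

-1

Euler's criterion: (277/97) ≡ 83^48 (mod 97).
83^2 ≡ 2 (mod 97)
83^4 ≡ 4 (mod 97)
83^8 ≡ 16 (mod 97)
83^16 ≡ 62 (mod 97)
83^32 ≡ 61 (mod 97)
83^48 = 83^(32+16) ≡ 96 (mod 97).
Result is 96 ≡ −1, so (277/97) = −1.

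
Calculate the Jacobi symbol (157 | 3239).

1

Reciprocity: 157 ≡ 1 and 3239 ≡ 3 (mod 4), so (157/3239) = +(3239/157).
Reduce top mod 157: now compute (99/157).
Reciprocity: 99 ≡ 3 and 157 ≡ 1 (mod 4), so (99/157) = +(157/99).
Reduce top mod 99: now compute (58/99).
Pull out 2: since 99 ≡ 3 (mod 8), (2/99) = -1.
Reciprocity: 29 ≡ 1 and 99 ≡ 3 (mod 4), so (29/99) = +(99/29).
Reduce top mod 29: now compute (12/29).
Pull out 2^2: since 29 ≡ 5 (mod 8), (2/29) = -1, so (2/29)^2 = +1.
Reciprocity: 3 ≡ 3 and 29 ≡ 1 (mod 4), so (3/29) = +(29/3).
Reduce top mod 3: now compute (2/3).
Pull out 2: since 3 ≡ 3 (mod 8), (2/3) = -1.
Reached (1/3) = 1. Collecting the sign flips along the way, the symbol is +1.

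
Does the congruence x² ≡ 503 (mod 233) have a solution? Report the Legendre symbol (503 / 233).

1

First reduce: 503 ≡ 37 (mod 233).
Reciprocity: 37 ≡ 1 and 233 ≡ 1 (mod 4), so (37/233) = +(233/37).
Reduce top mod 37: now compute (11/37).
Reciprocity: 11 ≡ 3 and 37 ≡ 1 (mod 4), so (11/37) = +(37/11).
Reduce top mod 11: now compute (4/11).
Pull out 2^2: since 11 ≡ 3 (mod 8), (2/11) = -1, so (2/11)^2 = +1.
Reached (1/11) = 1. Collecting the sign flips along the way, the symbol is +1.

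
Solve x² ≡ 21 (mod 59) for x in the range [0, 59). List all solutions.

27, 32

Since 59 ≡ 3 (mod 4), a square root of 21 is 21^((59+1)/4) = 21^15 mod 59.
Repeated squaring: 21^2≡28, 21^4≡17, 21^8≡53 (mod 59).
21^15 = 21^(8+4+2+1) ≡ 27 (mod 59).
Check: 27² = 729 ≡ 21 (mod 59). The two roots are 27 and 32.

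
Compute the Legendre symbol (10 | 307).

Pull out 2: since 307 ≡ 3 (mod 8), (2/307) = -1.
Reciprocity: 5 ≡ 1 and 307 ≡ 3 (mod 4), so (5/307) = +(307/5).
Reduce top mod 5: now compute (2/5).
Pull out 2: since 5 ≡ 5 (mod 8), (2/5) = -1.
Reached (1/5) = 1. Collecting the sign flips along the way, the symbol is +1.

1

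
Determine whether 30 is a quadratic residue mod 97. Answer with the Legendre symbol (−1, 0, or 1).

Pull out 2: since 97 ≡ 1 (mod 8), (2/97) = +1.
Reciprocity: 15 ≡ 3 and 97 ≡ 1 (mod 4), so (15/97) = +(97/15).
Reduce top mod 15: now compute (7/15).
Reciprocity: 7 ≡ 3 and 15 ≡ 3 (mod 4), so (7/15) = −(15/7).
Reduce top mod 7: now compute (1/7).
Reached (1/7) = 1. Collecting the sign flips along the way, the symbol is -1.

-1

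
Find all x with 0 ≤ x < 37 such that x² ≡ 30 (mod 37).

37 ≡ 1 (mod 4), so we find a root by search.
Trying successive values, 17² = 289 ≡ 30 (mod 37). The other root is 37 − 17 = 20.

17, 20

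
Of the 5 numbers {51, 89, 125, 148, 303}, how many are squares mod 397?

1

(51/397) = -1 → non-residue.
(89/397) = -1 → non-residue.
(125/397) = -1 → non-residue.
(148/397) = +1 → QR.
(303/397) = -1 → non-residue.
Total quadratic residues among the 5: 1.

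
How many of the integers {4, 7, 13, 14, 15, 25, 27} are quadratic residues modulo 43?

5

(4/43) = +1 → QR.
(7/43) = -1 → non-residue.
(13/43) = +1 → QR.
(14/43) = +1 → QR.
(15/43) = +1 → QR.
(25/43) = +1 → QR.
(27/43) = -1 → non-residue.
Total quadratic residues among the 7: 5.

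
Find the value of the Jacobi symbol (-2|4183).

-1

First reduce: -2 ≡ 4181 (mod 4183).
Reciprocity: 4181 ≡ 1 and 4183 ≡ 3 (mod 4), so (4181/4183) = +(4183/4181).
Reduce top mod 4181: now compute (2/4181).
Pull out 2: since 4181 ≡ 5 (mod 8), (2/4181) = -1.
Reached (1/4181) = 1. Collecting the sign flips along the way, the symbol is -1.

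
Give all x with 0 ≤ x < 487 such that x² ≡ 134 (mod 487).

Since 487 ≡ 3 (mod 4), a square root of 134 is 134^((487+1)/4) = 134^122 mod 487.
Repeated squaring: 134^2≡424, 134^4≡73, 134^8≡459, 134^16≡297, 134^32≡62, 134^64≡435 (mod 487).
134^122 = 134^(64+32+16+8+2) ≡ 240 (mod 487).
Check: 240² = 57600 ≡ 134 (mod 487). The two roots are 240 and 247.

240, 247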